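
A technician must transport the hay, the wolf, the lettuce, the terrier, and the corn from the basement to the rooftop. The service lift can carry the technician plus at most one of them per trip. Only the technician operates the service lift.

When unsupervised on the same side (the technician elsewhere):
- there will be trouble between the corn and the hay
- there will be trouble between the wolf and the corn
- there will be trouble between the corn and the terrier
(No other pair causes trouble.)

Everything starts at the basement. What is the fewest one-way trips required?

impossible

Following every safe sequence of crossings from the start, the most of the 5 that can be at the rooftop as the service lift arrives there on crossings 1, 3, 5 is 1, 2, 3 respectively; the best ever achieved is 3 of 5.
From crossing 7 on, no configuration arises that was not already reachable earlier: only 18 distinct safe configurations (who is on which side, and where the service lift is) can ever be reached, none of them has everyone across, and every continuation just revisits them. So no valid plan exists.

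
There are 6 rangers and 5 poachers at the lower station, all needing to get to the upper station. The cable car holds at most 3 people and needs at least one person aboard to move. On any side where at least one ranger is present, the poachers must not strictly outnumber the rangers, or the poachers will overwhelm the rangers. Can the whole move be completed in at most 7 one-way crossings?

Counting alone: each trip to the upper station takes at most 3 across and each return brings at least 1 back, so after t trips out (and t−1 returns) at most 3t − (t−1) of the 11 are across; that first reaches 11 at t = 5, so at least 9 crossings are needed.
Since 7 < 9, 7 crossings cannot be enough. (The shortest complete plan in fact takes 9:)
1. 3 poachers → the upper station.  (the lower station: 6R 2P; the upper station: 0R 3P)
2. 1 poacher ← the lower station.  (the lower station: 6R 3P; the upper station: 0R 2P)
3. 3 rangers → the upper station.  (the lower station: 3R 3P; the upper station: 3R 2P)
4. 1 ranger ← the lower station.  (the lower station: 4R 3P; the upper station: 2R 2P)
5. 2 rangers and 1 poacher → the upper station.  (the lower station: 2R 2P; the upper station: 4R 3P)
6. 1 ranger ← the lower station.  (the lower station: 3R 2P; the upper station: 3R 3P)
7. 2 rangers and 1 poacher → the upper station.  (the lower station: 1R 1P; the upper station: 5R 4P)
8. 1 ranger ← the lower station.  (the lower station: 2R 1P; the upper station: 4R 4P)
9. 2 rangers and 1 poacher → the upper station.  (the lower station: 0R 0P; the upper station: 6R 5P)

No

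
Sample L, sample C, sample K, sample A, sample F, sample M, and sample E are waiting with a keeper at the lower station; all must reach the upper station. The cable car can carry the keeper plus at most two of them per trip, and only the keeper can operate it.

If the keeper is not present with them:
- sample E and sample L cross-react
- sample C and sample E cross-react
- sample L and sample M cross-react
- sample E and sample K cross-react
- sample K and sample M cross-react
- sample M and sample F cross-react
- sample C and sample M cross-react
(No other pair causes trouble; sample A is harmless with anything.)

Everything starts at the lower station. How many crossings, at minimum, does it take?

Counting alone: the keeper can take at most 2 across per trip to the upper station, so moving all 7 needs at least 4 loaded trips out, with a return between consecutive ones — at least 7 crossings.
The safety rule pushes this higher. Following every safe sequence of crossings, the most of the 7 that can be at the upper station as the cable car arrives there on crossing 7 is 6 — never all 7.
So no plan with fewer than 9 crossings exists, and this one achieves 9:
1. Keeper goes to the upper station with sample E and sample M.
2. Keeper goes back to the lower station alone.
3. Keeper goes to the upper station with sample A.
4. Keeper goes back to the lower station alone.
5. Keeper goes to the upper station with sample C and sample L.
6. Keeper goes back to the lower station with sample E and sample M.
7. Keeper goes to the upper station with sample F and sample K.
8. Keeper goes back to the lower station alone.
9. Keeper goes to the upper station with sample E and sample M.

9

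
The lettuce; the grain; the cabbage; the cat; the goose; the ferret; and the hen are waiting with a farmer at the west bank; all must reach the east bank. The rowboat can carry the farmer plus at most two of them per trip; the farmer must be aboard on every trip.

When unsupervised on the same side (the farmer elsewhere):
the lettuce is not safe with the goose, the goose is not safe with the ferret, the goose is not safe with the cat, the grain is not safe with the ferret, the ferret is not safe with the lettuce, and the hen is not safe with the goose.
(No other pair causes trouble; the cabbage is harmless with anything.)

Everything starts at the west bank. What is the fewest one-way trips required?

Counting alone: the farmer can take at most 2 across per trip to the east bank, so moving all 7 needs at least 4 loaded trips out, with a return between consecutive ones — at least 7 crossings.
The safety rule pushes this higher. Following every safe sequence of crossings, the most of the 7 that can be at the east bank as the rowboat arrives there on crossings 7, 9 is 5, 6 respectively — never all 7.
So no plan with fewer than 11 crossings exists, and this one achieves 11:
1. Farmer goes to the east bank with the ferret and the goose.  [the west bank: the cabbage, the cat, the grain, the hen, the lettuce | the east bank: the ferret, the goose]
2. Farmer goes back to the west bank with the goose.  [the west bank: the cabbage, the cat, the goose, the grain, the hen, the lettuce | the east bank: the ferret]
3. Farmer goes to the east bank with the goose and the grain.  [the west bank: the cabbage, the cat, the hen, the lettuce | the east bank: the ferret, the goose, the grain]
4. Farmer goes back to the west bank with the ferret.  [the west bank: the cabbage, the cat, the ferret, the hen, the lettuce | the east bank: the goose, the grain]
5. Farmer goes to the east bank with the cabbage and the lettuce.  [the west bank: the cat, the ferret, the hen | the east bank: the cabbage, the goose, the grain, the lettuce]
6. Farmer goes back to the west bank with the lettuce.  [the west bank: the cat, the ferret, the hen, the lettuce | the east bank: the cabbage, the goose, the grain]
7. Farmer goes to the east bank with the cat and the lettuce.  [the west bank: the ferret, the hen | the east bank: the cabbage, the cat, the goose, the grain, the lettuce]
8. Farmer goes back to the west bank with the goose.  [the west bank: the ferret, the goose, the hen | the east bank: the cabbage, the cat, the grain, the lettuce]
9. Farmer goes to the east bank with the goose and the hen.  [the west bank: the ferret | the east bank: the cabbage, the cat, the goose, the grain, the hen, the lettuce]
10. Farmer goes back to the west bank with the goose.  [the west bank: the ferret, the goose | the east bank: the cabbage, the cat, the grain, the hen, the lettuce]
11. Farmer goes to the east bank with the ferret and the goose.  [the west bank: — | the east bank: the cabbage, the cat, the ferret, the goose, the grain, the hen, the lettuce]

11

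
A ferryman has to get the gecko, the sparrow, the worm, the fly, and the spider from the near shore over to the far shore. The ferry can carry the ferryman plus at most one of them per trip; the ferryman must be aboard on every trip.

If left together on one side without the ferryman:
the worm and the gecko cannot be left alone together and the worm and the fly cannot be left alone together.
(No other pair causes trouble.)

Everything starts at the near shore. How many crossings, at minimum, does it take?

Counting alone: the ferryman can take at most 1 across per trip to the far shore, so moving all 5 needs at least 5 loaded trips out, with a return between consecutive ones — at least 9 crossings.
The safety rule pushes this higher. Following every safe sequence of crossings, the most of the 5 that can be at the far shore as the ferry arrives there on crossing 9 is 4 — never all 5.
So no plan with fewer than 11 crossings exists, and this one achieves 11:
1. Ferryman goes to the far shore with the worm.
2. Ferryman goes back to the near shore alone.
3. Ferryman goes to the far shore with the gecko.
4. Ferryman goes back to the near shore with the worm.
5. Ferryman goes to the far shore with the fly.
6. Ferryman goes back to the near shore alone.
7. Ferryman goes to the far shore with the sparrow.
8. Ferryman goes back to the near shore alone.
9. Ferryman goes to the far shore with the spider.
10. Ferryman goes back to the near shore alone.
11. Ferryman goes to the far shore with the worm.

11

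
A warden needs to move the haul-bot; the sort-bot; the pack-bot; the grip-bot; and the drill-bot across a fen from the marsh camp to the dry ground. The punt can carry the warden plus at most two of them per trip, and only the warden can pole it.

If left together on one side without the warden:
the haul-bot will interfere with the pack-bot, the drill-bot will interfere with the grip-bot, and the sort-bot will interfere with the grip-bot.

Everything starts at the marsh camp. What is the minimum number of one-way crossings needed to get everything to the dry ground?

Counting alone: the warden can take at most 2 across per trip to the dry ground, so moving all 5 needs at least 3 loaded trips out, with a return between consecutive ones — at least 5 crossings.
The plan below uses exactly 5 crossings, so it is optimal:
1. Warden goes to the dry ground with the grip-bot and the haul-bot.  [the marsh camp: the drill-bot, the pack-bot, the sort-bot | the dry ground: the grip-bot, the haul-bot]
2. Warden goes back to the marsh camp alone.  [the marsh camp: the drill-bot, the pack-bot, the sort-bot | the dry ground: the grip-bot, the haul-bot]
3. Warden goes to the dry ground with the drill-bot and the sort-bot.  [the marsh camp: the pack-bot | the dry ground: the drill-bot, the grip-bot, the haul-bot, the sort-bot]
4. Warden goes back to the marsh camp with the grip-bot.  [the marsh camp: the grip-bot, the pack-bot | the dry ground: the drill-bot, the haul-bot, the sort-bot]
5. Warden goes to the dry ground with the grip-bot and the pack-bot.  [the marsh camp: — | the dry ground: the drill-bot, the grip-bot, the haul-bot, the pack-bot, the sort-bot]

5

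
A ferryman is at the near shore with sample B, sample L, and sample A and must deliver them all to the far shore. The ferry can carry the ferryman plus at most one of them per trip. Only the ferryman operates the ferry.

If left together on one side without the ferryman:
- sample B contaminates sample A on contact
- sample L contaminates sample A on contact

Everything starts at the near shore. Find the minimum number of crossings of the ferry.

7

Counting alone: the ferryman can take at most 1 across per trip to the far shore, so moving all 3 needs at least 3 loaded trips out, with a return between consecutive ones — at least 5 crossings.
The safety rule pushes this higher. Following every safe sequence of crossings, the most of the 3 that can be at the far shore as the ferry arrives there on crossing 5 is 2 — never all 3.
So no plan with fewer than 7 crossings exists, and this one achieves 7:
1. Ferryman goes to the far shore with sample A.  [the near shore: sample B, sample L | the far shore: sample A]
2. Ferryman goes back to the near shore alone.  [the near shore: sample B, sample L | the far shore: sample A]
3. Ferryman goes to the far shore with sample B.  [the near shore: sample L | the far shore: sample A, sample B]
4. Ferryman goes back to the near shore with sample A.  [the near shore: sample A, sample L | the far shore: sample B]
5. Ferryman goes to the far shore with sample L.  [the near shore: sample A | the far shore: sample B, sample L]
6. Ferryman goes back to the near shore alone.  [the near shore: sample A | the far shore: sample B, sample L]
7. Ferryman goes to the far shore with sample A.  [the near shore: — | the far shore: sample A, sample B, sample L]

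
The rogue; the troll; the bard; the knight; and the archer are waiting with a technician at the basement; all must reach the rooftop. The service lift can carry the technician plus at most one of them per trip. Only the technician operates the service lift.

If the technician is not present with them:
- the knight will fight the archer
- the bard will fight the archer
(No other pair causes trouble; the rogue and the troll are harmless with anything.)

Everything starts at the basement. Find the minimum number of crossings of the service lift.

Counting alone: the technician can take at most 1 across per trip to the rooftop, so moving all 5 needs at least 5 loaded trips out, with a return between consecutive ones — at least 9 crossings.
The safety rule pushes this higher. Following every safe sequence of crossings, the most of the 5 that can be at the rooftop as the service lift arrives there on crossing 9 is 4 — never all 5.
So no plan with fewer than 11 crossings exists, and this one achieves 11:
1. Technician goes to the rooftop with the archer.
2. Technician goes back to the basement alone.
3. Technician goes to the rooftop with the rogue.
4. Technician goes back to the basement alone.
5. Technician goes to the rooftop with the troll.
6. Technician goes back to the basement alone.
7. Technician goes to the rooftop with the bard.
8. Technician goes back to the basement with the archer.
9. Technician goes to the rooftop with the knight.
10. Technician goes back to the basement alone.
11. Technician goes to the rooftop with the archer.

11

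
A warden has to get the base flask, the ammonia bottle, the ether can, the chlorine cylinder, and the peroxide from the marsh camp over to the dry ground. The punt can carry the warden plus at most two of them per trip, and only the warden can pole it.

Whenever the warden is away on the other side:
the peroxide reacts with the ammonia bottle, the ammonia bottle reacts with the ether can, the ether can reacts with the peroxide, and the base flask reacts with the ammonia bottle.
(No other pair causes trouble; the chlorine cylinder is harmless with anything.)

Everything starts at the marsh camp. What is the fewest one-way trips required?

7

Counting alone: the warden can take at most 2 across per trip to the dry ground, so moving all 5 needs at least 3 loaded trips out, with a return between consecutive ones — at least 5 crossings.
The safety rule pushes this higher. Following every safe sequence of crossings, the most of the 5 that can be at the dry ground as the punt arrives there on crossing 5 is 4 — never all 5.
So no plan with fewer than 7 crossings exists, and this one achieves 7:
1. Warden goes to the dry ground with the ammonia bottle and the ether can.  [the marsh camp: the base flask, the chlorine cylinder, the peroxide | the dry ground: the ammonia bottle, the ether can]
2. Warden goes back to the marsh camp with the ammonia bottle.  [the marsh camp: the ammonia bottle, the base flask, the chlorine cylinder, the peroxide | the dry ground: the ether can]
3. Warden goes to the dry ground with the ammonia bottle and the base flask.  [the marsh camp: the chlorine cylinder, the peroxide | the dry ground: the ammonia bottle, the base flask, the ether can]
4. Warden goes back to the marsh camp with the ammonia bottle.  [the marsh camp: the ammonia bottle, the chlorine cylinder, the peroxide | the dry ground: the base flask, the ether can]
5. Warden goes to the dry ground with the ammonia bottle and the chlorine cylinder.  [the marsh camp: the peroxide | the dry ground: the ammonia bottle, the base flask, the chlorine cylinder, the ether can]
6. Warden goes back to the marsh camp with the ammonia bottle.  [the marsh camp: the ammonia bottle, the peroxide | the dry ground: the base flask, the chlorine cylinder, the ether can]
7. Warden goes to the dry ground with the ammonia bottle and the peroxide.  [the marsh camp: — | the dry ground: the ammonia bottle, the base flask, the chlorine cylinder, the ether can, the peroxide]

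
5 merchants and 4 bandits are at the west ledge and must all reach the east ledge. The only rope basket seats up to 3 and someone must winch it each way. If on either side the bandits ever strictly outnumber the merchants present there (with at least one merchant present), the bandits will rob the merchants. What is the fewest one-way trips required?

7

Counting alone: each trip to the east ledge takes at most 3 across and each return brings at least 1 back, so after t trips out (and t−1 returns) at most 3t − (t−1) of the 9 are across; that first reaches 9 at t = 4, so at least 7 crossings are needed.
The plan below uses exactly 7 crossings, so it is optimal:
1. 3 bandits → the east ledge.  (the west ledge: 5M 1B; the east ledge: 0M 3B)
2. 1 bandit ← the west ledge.  (the west ledge: 5M 2B; the east ledge: 0M 2B)
3. 3 merchants → the east ledge.  (the west ledge: 2M 2B; the east ledge: 3M 2B)
4. 1 merchant ← the west ledge.  (the west ledge: 3M 2B; the east ledge: 2M 2B)
5. 2 merchants and 1 bandit → the east ledge.  (the west ledge: 1M 1B; the east ledge: 4M 3B)
6. 1 merchant ← the west ledge.  (the west ledge: 2M 1B; the east ledge: 3M 3B)
7. 2 merchants and 1 bandit → the east ledge.  (the west ledge: 0M 0B; the east ledge: 5M 4B)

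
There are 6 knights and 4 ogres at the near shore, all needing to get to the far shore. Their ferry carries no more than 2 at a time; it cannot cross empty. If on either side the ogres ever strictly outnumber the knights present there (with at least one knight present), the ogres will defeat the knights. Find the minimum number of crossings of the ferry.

Counting alone: each trip to the far shore takes at most 2 across and each return brings at least 1 back, so after t trips out (and t−1 returns) at most 2t − (t−1) of the 10 are across; that first reaches 10 at t = 9, so at least 17 crossings are needed.
The plan below uses exactly 17 crossings, so it is optimal:
1. 2 ogres → the far shore.  (the near shore: 6K 2O; the far shore: 0K 2O)
2. 1 ogre ← the near shore.  (the near shore: 6K 3O; the far shore: 0K 1O)
3. 2 ogres → the far shore.  (the near shore: 6K 1O; the far shore: 0K 3O)
4. 1 ogre ← the near shore.  (the near shore: 6K 2O; the far shore: 0K 2O)
5. 2 knights → the far shore.  (the near shore: 4K 2O; the far shore: 2K 2O)
6. 1 ogre ← the near shore.  (the near shore: 4K 3O; the far shore: 2K 1O)
7. 1 knight and 1 ogre → the far shore.  (the near shore: 3K 2O; the far shore: 3K 2O)
8. 1 ogre ← the near shore.  (the near shore: 3K 3O; the far shore: 3K 1O)
9. 2 ogres → the far shore.  (the near shore: 3K 1O; the far shore: 3K 3O)
10. 1 ogre ← the near shore.  (the near shore: 3K 2O; the far shore: 3K 2O)
11. 1 knight and 1 ogre → the far shore.  (the near shore: 2K 1O; the far shore: 4K 3O)
12. 1 ogre ← the near shore.  (the near shore: 2K 2O; the far shore: 4K 2O)
13. 2 ogres → the far shore.  (the near shore: 2K 0O; the far shore: 4K 4O)
14. 1 ogre ← the near shore.  (the near shore: 2K 1O; the far shore: 4K 3O)
15. 1 knight and 1 ogre → the far shore.  (the near shore: 1K 0O; the far shore: 5K 4O)
16. 1 ogre ← the near shore.  (the near shore: 1K 1O; the far shore: 5K 3O)
17. 1 knight and 1 ogre → the far shore.  (the near shore: 0K 0O; the far shore: 6K 4O)

17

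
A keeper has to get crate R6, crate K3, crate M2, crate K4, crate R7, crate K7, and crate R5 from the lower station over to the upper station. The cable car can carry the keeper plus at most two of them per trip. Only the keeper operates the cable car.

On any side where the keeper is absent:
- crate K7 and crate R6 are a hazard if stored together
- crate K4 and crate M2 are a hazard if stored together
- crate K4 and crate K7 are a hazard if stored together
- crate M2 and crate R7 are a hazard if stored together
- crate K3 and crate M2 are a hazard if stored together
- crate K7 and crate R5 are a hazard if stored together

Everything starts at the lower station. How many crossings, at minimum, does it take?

Counting alone: the keeper can take at most 2 across per trip to the upper station, so moving all 7 needs at least 4 loaded trips out, with a return between consecutive ones — at least 7 crossings.
The safety rule pushes this higher. Following every safe sequence of crossings, the most of the 7 that can be at the upper station as the cable car arrives there on crossing 7 is 6 — never all 7.
So no plan with fewer than 9 crossings exists, and this one achieves 9:
1. Keeper goes to the upper station with crate K7 and crate M2.
2. Keeper goes back to the lower station alone.
3. Keeper goes to the upper station with crate R6.
4. Keeper goes back to the lower station with crate K7.
5. Keeper goes to the upper station with crate K4 and crate R5.
6. Keeper goes back to the lower station with crate M2.
7. Keeper goes to the upper station with crate K3 and crate R7.
8. Keeper goes back to the lower station alone.
9. Keeper goes to the upper station with crate K7 and crate M2.

9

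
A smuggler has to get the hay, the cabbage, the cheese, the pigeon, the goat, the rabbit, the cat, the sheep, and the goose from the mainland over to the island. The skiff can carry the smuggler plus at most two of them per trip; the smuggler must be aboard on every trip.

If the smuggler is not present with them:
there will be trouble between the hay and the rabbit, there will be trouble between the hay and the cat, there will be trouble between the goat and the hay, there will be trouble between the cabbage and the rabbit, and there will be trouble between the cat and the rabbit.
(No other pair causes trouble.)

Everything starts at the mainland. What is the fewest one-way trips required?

15

Counting alone: the smuggler can take at most 2 across per trip to the island, so moving all 9 needs at least 5 loaded trips out, with a return between consecutive ones — at least 9 crossings.
The safety rule pushes this higher. Following every safe sequence of crossings, the most of the 9 that can be at the island as the skiff arrives there on crossings 9, 11, 13 is 6, 7, 8 respectively — never all 9.
So no plan with fewer than 15 crossings exists, and this one achieves 15:
1. Smuggler goes to the island with the hay and the rabbit.  [the mainland: the cabbage, the cat, the cheese, the goat, the goose, the pigeon, the sheep | the island: the hay, the rabbit]
2. Smuggler goes back to the mainland with the hay.  [the mainland: the cabbage, the cat, the cheese, the goat, the goose, the hay, the pigeon, the sheep | the island: the rabbit]
3. Smuggler goes to the island with the cabbage and the hay.  [the mainland: the cat, the cheese, the goat, the goose, the pigeon, the sheep | the island: the cabbage, the hay, the rabbit]
4. Smuggler goes back to the mainland with the rabbit.  [the mainland: the cat, the cheese, the goat, the goose, the pigeon, the rabbit, the sheep | the island: the cabbage, the hay]
5. Smuggler goes to the island with the cheese and the rabbit.  [the mainland: the cat, the goat, the goose, the pigeon, the sheep | the island: the cabbage, the cheese, the hay, the rabbit]
6. Smuggler goes back to the mainland with the rabbit.  [the mainland: the cat, the goat, the goose, the pigeon, the rabbit, the sheep | the island: the cabbage, the cheese, the hay]
7. Smuggler goes to the island with the pigeon and the rabbit.  [the mainland: the cat, the goat, the goose, the sheep | the island: the cabbage, the cheese, the hay, the pigeon, the rabbit]
8. Smuggler goes back to the mainland with the rabbit.  [the mainland: the cat, the goat, the goose, the rabbit, the sheep | the island: the cabbage, the cheese, the hay, the pigeon]
9. Smuggler goes to the island with the cat and the goat.  [the mainland: the goose, the rabbit, the sheep | the island: the cabbage, the cat, the cheese, the goat, the hay, the pigeon]
10. Smuggler goes back to the mainland with the hay.  [the mainland: the goose, the hay, the rabbit, the sheep | the island: the cabbage, the cat, the cheese, the goat, the pigeon]
11. Smuggler goes to the island with the hay and the sheep.  [the mainland: the goose, the rabbit | the island: the cabbage, the cat, the cheese, the goat, the hay, the pigeon, the sheep]
12. Smuggler goes back to the mainland with the hay.  [the mainland: the goose, the hay, the rabbit | the island: the cabbage, the cat, the cheese, the goat, the pigeon, the sheep]
13. Smuggler goes to the island with the goose and the hay.  [the mainland: the rabbit | the island: the cabbage, the cat, the cheese, the goat, the goose, the hay, the pigeon, the sheep]
14. Smuggler goes back to the mainland with the hay.  [the mainland: the hay, the rabbit | the island: the cabbage, the cat, the cheese, the goat, the goose, the pigeon, the sheep]
15. Smuggler goes to the island with the hay and the rabbit.  [the mainland: — | the island: the cabbage, the cat, the cheese, the goat, the goose, the hay, the pigeon, the rabbit, the sheep]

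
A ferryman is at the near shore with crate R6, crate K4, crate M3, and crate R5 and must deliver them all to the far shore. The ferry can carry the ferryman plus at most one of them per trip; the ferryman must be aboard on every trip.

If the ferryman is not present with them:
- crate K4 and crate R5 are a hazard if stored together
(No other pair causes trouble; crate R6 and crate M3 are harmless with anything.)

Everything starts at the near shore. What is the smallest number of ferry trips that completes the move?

7

Counting alone: the ferryman can take at most 1 across per trip to the far shore, so moving all 4 needs at least 4 loaded trips out, with a return between consecutive ones — at least 7 crossings.
The plan below uses exactly 7 crossings, so it is optimal:
1. Ferryman goes to the far shore with crate K4.
2. Ferryman goes back to the near shore alone.
3. Ferryman goes to the far shore with crate R6.
4. Ferryman goes back to the near shore alone.
5. Ferryman goes to the far shore with crate M3.
6. Ferryman goes back to the near shore alone.
7. Ferryman goes to the far shore with crate R5.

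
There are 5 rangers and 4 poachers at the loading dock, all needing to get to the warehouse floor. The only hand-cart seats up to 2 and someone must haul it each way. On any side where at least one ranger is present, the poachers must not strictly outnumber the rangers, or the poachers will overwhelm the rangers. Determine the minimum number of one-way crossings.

Counting alone: each trip to the warehouse floor takes at most 2 across and each return brings at least 1 back, so after t trips out (and t−1 returns) at most 2t − (t−1) of the 9 are across; that first reaches 9 at t = 8, so at least 15 crossings are needed.
The plan below uses exactly 15 crossings, so it is optimal:
1. 2 poachers → the warehouse floor.  (the loading dock: 5R 2P; the warehouse floor: 0R 2P)
2. 1 poacher ← the loading dock.  (the loading dock: 5R 3P; the warehouse floor: 0R 1P)
3. 2 poachers → the warehouse floor.  (the loading dock: 5R 1P; the warehouse floor: 0R 3P)
4. 1 poacher ← the loading dock.  (the loading dock: 5R 2P; the warehouse floor: 0R 2P)
5. 2 rangers → the warehouse floor.  (the loading dock: 3R 2P; the warehouse floor: 2R 2P)
6. 1 poacher ← the loading dock.  (the loading dock: 3R 3P; the warehouse floor: 2R 1P)
7. 1 ranger and 1 poacher → the warehouse floor.  (the loading dock: 2R 2P; the warehouse floor: 3R 2P)
8. 1 ranger ← the loading dock.  (the loading dock: 3R 2P; the warehouse floor: 2R 2P)
9. 1 ranger and 1 poacher → the warehouse floor.  (the loading dock: 2R 1P; the warehouse floor: 3R 3P)
10. 1 poacher ← the loading dock.  (the loading dock: 2R 2P; the warehouse floor: 3R 2P)
11. 1 ranger and 1 poacher → the warehouse floor.  (the loading dock: 1R 1P; the warehouse floor: 4R 3P)
12. 1 ranger ← the loading dock.  (the loading dock: 2R 1P; the warehouse floor: 3R 3P)
13. 1 ranger and 1 poacher → the warehouse floor.  (the loading dock: 1R 0P; the warehouse floor: 4R 4P)
14. 1 poacher ← the loading dock.  (the loading dock: 1R 1P; the warehouse floor: 4R 3P)
15. 1 ranger and 1 poacher → the warehouse floor.  (the loading dock: 0R 0P; the warehouse floor: 5R 4P)

15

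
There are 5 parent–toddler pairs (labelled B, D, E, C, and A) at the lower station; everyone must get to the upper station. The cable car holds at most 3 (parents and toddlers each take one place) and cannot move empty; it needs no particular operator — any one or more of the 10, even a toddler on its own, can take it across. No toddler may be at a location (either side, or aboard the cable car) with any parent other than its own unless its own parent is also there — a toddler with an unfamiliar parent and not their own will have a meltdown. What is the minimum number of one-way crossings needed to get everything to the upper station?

Counting alone: each trip to the upper station takes at most 3 across and each return brings at least 1 back, so after t trips out (and t−1 returns) at most 3t − (t−1) of the 10 are across; that first reaches 10 at t = 5, so at least 9 crossings are needed.
The safety rule pushes this higher. Following every safe sequence of crossings, the most of the 10 that can be at the upper station as the cable car arrives there on crossing 9 is 9 — never all 10.
So no plan with fewer than 11 crossings exists, and this one achieves 11:
1. parent B and toddler B cross → the upper station.
2. parent B crosses ← the lower station.
3. toddler C, toddler D, and toddler E cross → the upper station.
4. toddler B crosses ← the lower station.
5. parent C, parent D, and parent E cross → the upper station.
6. parent D and toddler D cross ← the lower station.
7. parent A, parent B, and parent D cross → the upper station.
8. toddler E crosses ← the lower station.
9. toddler B and toddler D cross → the upper station.
10. toddler B crosses ← the lower station.
11. toddler A, toddler B, and toddler E cross → the upper station.

11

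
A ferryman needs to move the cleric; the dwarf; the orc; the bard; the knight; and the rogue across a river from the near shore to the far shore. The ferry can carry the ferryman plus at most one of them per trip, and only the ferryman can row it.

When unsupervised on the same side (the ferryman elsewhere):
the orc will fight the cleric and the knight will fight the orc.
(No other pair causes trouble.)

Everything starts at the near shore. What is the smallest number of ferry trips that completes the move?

Counting alone: the ferryman can take at most 1 across per trip to the far shore, so moving all 6 needs at least 6 loaded trips out, with a return between consecutive ones — at least 11 crossings.
The safety rule pushes this higher. Following every safe sequence of crossings, the most of the 6 that can be at the far shore as the ferry arrives there on crossing 11 is 5 — never all 6.
So no plan with fewer than 13 crossings exists, and this one achieves 13:
1. Ferryman goes to the far shore with the orc.  [the near shore: the bard, the cleric, the dwarf, the knight, the rogue | the far shore: the orc]
2. Ferryman goes back to the near shore alone.  [the near shore: the bard, the cleric, the dwarf, the knight, the rogue | the far shore: the orc]
3. Ferryman goes to the far shore with the cleric.  [the near shore: the bard, the dwarf, the knight, the rogue | the far shore: the cleric, the orc]
4. Ferryman goes back to the near shore with the orc.  [the near shore: the bard, the dwarf, the knight, the orc, the rogue | the far shore: the cleric]
5. Ferryman goes to the far shore with the knight.  [the near shore: the bard, the dwarf, the orc, the rogue | the far shore: the cleric, the knight]
6. Ferryman goes back to the near shore alone.  [the near shore: the bard, the dwarf, the orc, the rogue | the far shore: the cleric, the knight]
7. Ferryman goes to the far shore with the dwarf.  [the near shore: the bard, the orc, the rogue | the far shore: the cleric, the dwarf, the knight]
8. Ferryman goes back to the near shore alone.  [the near shore: the bard, the orc, the rogue | the far shore: the cleric, the dwarf, the knight]
9. Ferryman goes to the far shore with the bard.  [the near shore: the orc, the rogue | the far shore: the bard, the cleric, the dwarf, the knight]
10. Ferryman goes back to the near shore alone.  [the near shore: the orc, the rogue | the far shore: the bard, the cleric, the dwarf, the knight]
11. Ferryman goes to the far shore with the rogue.  [the near shore: the orc | the far shore: the bard, the cleric, the dwarf, the knight, the rogue]
12. Ferryman goes back to the near shore alone.  [the near shore: the orc | the far shore: the bard, the cleric, the dwarf, the knight, the rogue]
13. Ferryman goes to the far shore with the orc.  [the near shore: — | the far shore: the bard, the cleric, the dwarf, the knight, the orc, the rogue]

13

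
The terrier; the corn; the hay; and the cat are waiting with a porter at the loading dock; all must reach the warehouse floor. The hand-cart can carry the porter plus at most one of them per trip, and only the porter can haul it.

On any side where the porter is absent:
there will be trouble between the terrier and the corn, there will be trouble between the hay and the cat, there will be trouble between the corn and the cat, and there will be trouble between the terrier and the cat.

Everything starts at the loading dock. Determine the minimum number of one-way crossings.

Whatever the first load, the items left behind include a forbidden pair without the porter. No opening move is safe, so no plan exists.

impossible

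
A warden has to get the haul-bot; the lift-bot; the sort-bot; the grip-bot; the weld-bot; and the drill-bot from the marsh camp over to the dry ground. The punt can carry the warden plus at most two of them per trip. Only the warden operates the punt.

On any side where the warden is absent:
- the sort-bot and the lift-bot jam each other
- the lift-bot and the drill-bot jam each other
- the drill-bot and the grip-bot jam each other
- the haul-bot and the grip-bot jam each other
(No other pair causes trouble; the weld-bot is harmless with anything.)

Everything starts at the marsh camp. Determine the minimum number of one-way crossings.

7

Counting alone: the warden can take at most 2 across per trip to the dry ground, so moving all 6 needs at least 3 loaded trips out, with a return between consecutive ones — at least 5 crossings.
The safety rule pushes this higher. Following every safe sequence of crossings, the most of the 6 that can be at the dry ground as the punt arrives there on crossing 5 is 5 — never all 6.
So no plan with fewer than 7 crossings exists, and this one achieves 7:
1. Warden goes to the dry ground with the grip-bot and the lift-bot.  [the marsh camp: the drill-bot, the haul-bot, the sort-bot, the weld-bot | the dry ground: the grip-bot, the lift-bot]
2. Warden goes back to the marsh camp alone.  [the marsh camp: the drill-bot, the haul-bot, the sort-bot, the weld-bot | the dry ground: the grip-bot, the lift-bot]
3. Warden goes to the dry ground with the haul-bot and the sort-bot.  [the marsh camp: the drill-bot, the weld-bot | the dry ground: the grip-bot, the haul-bot, the lift-bot, the sort-bot]
4. Warden goes back to the marsh camp with the grip-bot and the lift-bot.  [the marsh camp: the drill-bot, the grip-bot, the lift-bot, the weld-bot | the dry ground: the haul-bot, the sort-bot]
5. Warden goes to the dry ground with the drill-bot and the weld-bot.  [the marsh camp: the grip-bot, the lift-bot | the dry ground: the drill-bot, the haul-bot, the sort-bot, the weld-bot]
6. Warden goes back to the marsh camp alone.  [the marsh camp: the grip-bot, the lift-bot | the dry ground: the drill-bot, the haul-bot, the sort-bot, the weld-bot]
7. Warden goes to the dry ground with the grip-bot and the lift-bot.  [the marsh camp: — | the dry ground: the drill-bot, the grip-bot, the haul-bot, the lift-bot, the sort-bot, the weld-bot]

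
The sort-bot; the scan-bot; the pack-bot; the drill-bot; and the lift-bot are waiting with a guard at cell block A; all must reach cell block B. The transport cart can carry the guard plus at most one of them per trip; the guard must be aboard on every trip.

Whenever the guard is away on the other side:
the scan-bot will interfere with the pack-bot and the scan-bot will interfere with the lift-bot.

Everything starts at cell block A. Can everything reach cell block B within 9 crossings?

No

Counting alone: the guard can take at most 1 across per trip to cell block B, so moving all 5 needs at least 5 loaded trips out, with a return between consecutive ones — at least 9 crossings.
The safety rule pushes this higher. Following every safe sequence of crossings, the most of the 5 that can be at cell block B as the transport cart arrives there on crossing 9 is 4 — never all 5.
So the move cannot be finished within 9 crossings. (The shortest complete plan takes 11:)
1. Guard goes to cell block B with the scan-bot.  [cell block A: the drill-bot, the lift-bot, the pack-bot, the sort-bot | cell block B: the scan-bot]
2. Guard goes back to cell block A alone.  [cell block A: the drill-bot, the lift-bot, the pack-bot, the sort-bot | cell block B: the scan-bot]
3. Guard goes to cell block B with the sort-bot.  [cell block A: the drill-bot, the lift-bot, the pack-bot | cell block B: the scan-bot, the sort-bot]
4. Guard goes back to cell block A alone.  [cell block A: the drill-bot, the lift-bot, the pack-bot | cell block B: the scan-bot, the sort-bot]
5. Guard goes to cell block B with the pack-bot.  [cell block A: the drill-bot, the lift-bot | cell block B: the pack-bot, the scan-bot, the sort-bot]
6. Guard goes back to cell block A with the scan-bot.  [cell block A: the drill-bot, the lift-bot, the scan-bot | cell block B: the pack-bot, the sort-bot]
7. Guard goes to cell block B with the lift-bot.  [cell block A: the drill-bot, the scan-bot | cell block B: the lift-bot, the pack-bot, the sort-bot]
8. Guard goes back to cell block A alone.  [cell block A: the drill-bot, the scan-bot | cell block B: the lift-bot, the pack-bot, the sort-bot]
9. Guard goes to cell block B with the drill-bot.  [cell block A: the scan-bot | cell block B: the drill-bot, the lift-bot, the pack-bot, the sort-bot]
10. Guard goes back to cell block A alone.  [cell block A: the scan-bot | cell block B: the drill-bot, the lift-bot, the pack-bot, the sort-bot]
11. Guard goes to cell block B with the scan-bot.  [cell block A: — | cell block B: the drill-bot, the lift-bot, the pack-bot, the scan-bot, the sort-bot]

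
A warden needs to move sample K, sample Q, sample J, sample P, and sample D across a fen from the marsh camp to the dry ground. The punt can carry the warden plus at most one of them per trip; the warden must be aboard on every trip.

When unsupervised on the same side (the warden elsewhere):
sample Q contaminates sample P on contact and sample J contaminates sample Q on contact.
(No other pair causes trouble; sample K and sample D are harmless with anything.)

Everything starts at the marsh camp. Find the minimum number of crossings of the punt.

Counting alone: the warden can take at most 1 across per trip to the dry ground, so moving all 5 needs at least 5 loaded trips out, with a return between consecutive ones — at least 9 crossings.
The safety rule pushes this higher. Following every safe sequence of crossings, the most of the 5 that can be at the dry ground as the punt arrives there on crossing 9 is 4 — never all 5.
So no plan with fewer than 11 crossings exists, and this one achieves 11:
1. Warden goes to the dry ground with sample Q.  [the marsh camp: sample D, sample J, sample K, sample P | the dry ground: sample Q]
2. Warden goes back to the marsh camp alone.  [the marsh camp: sample D, sample J, sample K, sample P | the dry ground: sample Q]
3. Warden goes to the dry ground with sample K.  [the marsh camp: sample D, sample J, sample P | the dry ground: sample K, sample Q]
4. Warden goes back to the marsh camp alone.  [the marsh camp: sample D, sample J, sample P | the dry ground: sample K, sample Q]
5. Warden goes to the dry ground with sample J.  [the marsh camp: sample D, sample P | the dry ground: sample J, sample K, sample Q]
6. Warden goes back to the marsh camp with sample Q.  [the marsh camp: sample D, sample P, sample Q | the dry ground: sample J, sample K]
7. Warden goes to the dry ground with sample P.  [the marsh camp: sample D, sample Q | the dry ground: sample J, sample K, sample P]
8. Warden goes back to the marsh camp alone.  [the marsh camp: sample D, sample Q | the dry ground: sample J, sample K, sample P]
9. Warden goes to the dry ground with sample D.  [the marsh camp: sample Q | the dry ground: sample D, sample J, sample K, sample P]
10. Warden goes back to the marsh camp alone.  [the marsh camp: sample Q | the dry ground: sample D, sample J, sample K, sample P]
11. Warden goes to the dry ground with sample Q.  [the marsh camp: — | the dry ground: sample D, sample J, sample K, sample P, sample Q]

11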